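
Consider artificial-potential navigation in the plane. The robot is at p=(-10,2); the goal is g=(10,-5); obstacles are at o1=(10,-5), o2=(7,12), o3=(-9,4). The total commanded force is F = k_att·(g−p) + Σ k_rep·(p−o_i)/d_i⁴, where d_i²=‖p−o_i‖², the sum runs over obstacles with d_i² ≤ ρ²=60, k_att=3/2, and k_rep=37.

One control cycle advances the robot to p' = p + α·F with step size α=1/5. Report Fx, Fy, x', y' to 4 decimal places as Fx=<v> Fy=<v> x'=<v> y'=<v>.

F_att = 3/2·(g−p) = 3/2·(20,-7) = (30.0000,-10.5000)
o1: d²=449 > ρ²=60 → inactive
o2: d²=389 > ρ²=60 → inactive
o3: d²=5 ≤ ρ²=60; F_rep = 37·(-1,-2)/5² = (-1.4800,-2.9600)
F = F_att + ΣF_rep = (28.5200,-13.4600)
p' = p + 1/5·F = (-4.2960,-0.6920)

Fx=28.5200 Fy=-13.4600 x'=-4.2960 y'=-0.6920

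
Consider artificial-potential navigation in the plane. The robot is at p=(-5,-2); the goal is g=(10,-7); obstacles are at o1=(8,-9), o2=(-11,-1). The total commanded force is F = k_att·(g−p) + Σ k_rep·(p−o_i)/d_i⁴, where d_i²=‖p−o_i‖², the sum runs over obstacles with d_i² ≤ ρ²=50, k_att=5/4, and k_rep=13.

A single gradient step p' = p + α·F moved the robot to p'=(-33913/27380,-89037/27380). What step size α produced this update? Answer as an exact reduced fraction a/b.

F_att = 5/4·(g−p) = 5/4·(15,-5) = (18.7500,-6.2500)
o1: d²=218 > ρ²=50 → inactive
o2: d²=37 ≤ ρ²=50; F_rep = 13·(6,-1)/37² = (0.0570,-0.0095)
F = F_att + ΣF_rep = (18.8070,-6.2595)
Δp = p'−p = (3.7614,-1.2519); α = Δx/Fx = (102987/27380) / (102987/5476) = 1/5
check: Δy/Fy = (-34277/27380) / (-34277/5476) = 1/5 ✓

α = 1/5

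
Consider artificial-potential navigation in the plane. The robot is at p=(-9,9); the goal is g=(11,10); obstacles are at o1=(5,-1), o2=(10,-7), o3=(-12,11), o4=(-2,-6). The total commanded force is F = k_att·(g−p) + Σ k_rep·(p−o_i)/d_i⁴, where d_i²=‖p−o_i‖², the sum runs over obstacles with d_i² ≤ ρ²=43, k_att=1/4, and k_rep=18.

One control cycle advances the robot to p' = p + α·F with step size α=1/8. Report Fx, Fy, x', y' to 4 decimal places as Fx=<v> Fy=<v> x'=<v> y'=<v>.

Fx=5.3195 Fy=0.0370 x'=-8.3351 y'=9.0046

F_att = 1/4·(g−p) = 1/4·(20,1) = (5.0000,0.2500)
o1: d²=296 > ρ²=43 → inactive
o2: d²=617 > ρ²=43 → inactive
o3: d²=13 ≤ ρ²=43; F_rep = 18·(3,-2)/13² = (0.3195,-0.2130)
o4: d²=274 > ρ²=43 → inactive
F = F_att + ΣF_rep = (5.3195,0.0370)
p' = p + 1/8·F = (-8.3351,9.0046)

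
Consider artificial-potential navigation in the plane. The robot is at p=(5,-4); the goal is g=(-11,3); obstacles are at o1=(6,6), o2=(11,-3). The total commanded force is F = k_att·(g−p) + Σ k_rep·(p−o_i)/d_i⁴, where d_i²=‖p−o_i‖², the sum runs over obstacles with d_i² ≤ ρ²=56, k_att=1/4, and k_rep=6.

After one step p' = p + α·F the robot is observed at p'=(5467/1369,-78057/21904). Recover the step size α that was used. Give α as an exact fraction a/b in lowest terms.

F_att = 1/4·(g−p) = 1/4·(-16,7) = (-4.0000,1.7500)
o1: d²=101 > ρ²=56 → inactive
o2: d²=37 ≤ ρ²=56; F_rep = 6·(-6,-1)/37² = (-0.0263,-0.0044)
F = F_att + ΣF_rep = (-4.0263,1.7456)
Δp = p'−p = (-1.0066,0.4364); α = Δx/Fx = (-1378/1369) / (-5512/1369) = 1/4
check: Δy/Fy = (9559/21904) / (9559/5476) = 1/4 ✓

α = 1/4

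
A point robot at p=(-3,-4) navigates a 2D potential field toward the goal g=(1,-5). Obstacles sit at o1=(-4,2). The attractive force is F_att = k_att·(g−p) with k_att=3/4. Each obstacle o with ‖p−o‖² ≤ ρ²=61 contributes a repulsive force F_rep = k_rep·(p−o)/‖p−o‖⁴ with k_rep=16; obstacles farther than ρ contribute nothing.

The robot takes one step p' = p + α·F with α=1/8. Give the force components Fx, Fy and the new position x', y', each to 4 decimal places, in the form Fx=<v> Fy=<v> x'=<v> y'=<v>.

F_att = 3/4·(g−p) = 3/4·(4,-1) = (3.0000,-0.7500)
o1: d²=37 ≤ ρ²=61; F_rep = 16·(1,-6)/37² = (0.0117,-0.0701)
F = F_att + ΣF_rep = (3.0117,-0.8201)
p' = p + 1/8·F = (-2.6235,-4.1025)

Fx=3.0117 Fy=-0.8201 x'=-2.6235 y'=-4.1025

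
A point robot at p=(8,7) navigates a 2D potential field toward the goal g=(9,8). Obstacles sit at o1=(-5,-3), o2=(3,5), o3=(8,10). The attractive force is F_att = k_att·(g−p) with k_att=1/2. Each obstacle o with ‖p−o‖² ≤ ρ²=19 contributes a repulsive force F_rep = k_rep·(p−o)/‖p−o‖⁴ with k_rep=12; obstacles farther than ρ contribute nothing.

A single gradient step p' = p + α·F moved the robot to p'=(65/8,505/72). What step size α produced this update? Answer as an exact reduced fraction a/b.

α = 1/4

F_att = 1/2·(g−p) = 1/2·(1,1) = (0.5000,0.5000)
o1: d²=269 > ρ²=19 → inactive
o2: d²=29 > ρ²=19 → inactive
o3: d²=9 ≤ ρ²=19; F_rep = 12·(0,-3)/9² = (0.0000,-0.4444)
F = F_att + ΣF_rep = (0.5000,0.0556)
Δp = p'−p = (0.1250,0.0139); α = Δx/Fx = (1/8) / (1/2) = 1/4
check: Δy/Fy = (1/72) / (1/18) = 1/4 ✓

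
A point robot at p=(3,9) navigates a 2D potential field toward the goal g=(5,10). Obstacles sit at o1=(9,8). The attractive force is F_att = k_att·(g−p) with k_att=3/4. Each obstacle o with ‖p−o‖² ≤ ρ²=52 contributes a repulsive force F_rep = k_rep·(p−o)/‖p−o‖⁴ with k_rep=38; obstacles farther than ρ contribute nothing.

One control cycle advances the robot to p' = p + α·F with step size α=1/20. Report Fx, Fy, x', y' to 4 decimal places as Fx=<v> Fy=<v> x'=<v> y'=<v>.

Fx=1.3335 Fy=0.7778 x'=3.0667 y'=9.0389

F_att = 3/4·(g−p) = 3/4·(2,1) = (1.5000,0.7500)
o1: d²=37 ≤ ρ²=52; F_rep = 38·(-6,1)/37² = (-0.1665,0.0278)
F = F_att + ΣF_rep = (1.3335,0.7778)
p' = p + 1/20·F = (3.0667,9.0389)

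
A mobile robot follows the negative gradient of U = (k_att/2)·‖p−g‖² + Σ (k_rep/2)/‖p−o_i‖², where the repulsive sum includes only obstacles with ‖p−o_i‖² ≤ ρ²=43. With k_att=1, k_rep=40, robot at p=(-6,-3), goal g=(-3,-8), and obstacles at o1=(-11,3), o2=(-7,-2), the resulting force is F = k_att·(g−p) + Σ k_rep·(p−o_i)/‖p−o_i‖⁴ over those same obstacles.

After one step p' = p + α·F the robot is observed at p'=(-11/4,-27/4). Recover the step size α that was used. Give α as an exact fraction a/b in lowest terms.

α = 1/4

F_att = 1·(g−p) = 1·(3,-5) = (3.0000,-5.0000)
o1: d²=61 > ρ²=43 → inactive
o2: d²=2 ≤ ρ²=43; F_rep = 40·(1,-1)/2² = (10.0000,-10.0000)
F = F_att + ΣF_rep = (13.0000,-15.0000)
Δp = p'−p = (3.2500,-3.7500); α = Δx/Fx = (13/4) / (13) = 1/4
check: Δy/Fy = (-15/4) / (-15) = 1/4 ✓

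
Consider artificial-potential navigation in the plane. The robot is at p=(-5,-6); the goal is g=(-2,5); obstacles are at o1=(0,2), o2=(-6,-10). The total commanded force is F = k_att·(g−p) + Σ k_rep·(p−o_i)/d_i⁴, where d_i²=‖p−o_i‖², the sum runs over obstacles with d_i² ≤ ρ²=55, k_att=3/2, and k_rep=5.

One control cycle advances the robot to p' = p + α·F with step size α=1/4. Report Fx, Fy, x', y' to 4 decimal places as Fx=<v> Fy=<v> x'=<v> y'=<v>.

Fx=4.5173 Fy=16.5692 x'=-3.8707 y'=-1.8577

F_att = 3/2·(g−p) = 3/2·(3,11) = (4.5000,16.5000)
o1: d²=89 > ρ²=55 → inactive
o2: d²=17 ≤ ρ²=55; F_rep = 5·(1,4)/17² = (0.0173,0.0692)
F = F_att + ΣF_rep = (4.5173,16.5692)
p' = p + 1/4·F = (-3.8707,-1.8577)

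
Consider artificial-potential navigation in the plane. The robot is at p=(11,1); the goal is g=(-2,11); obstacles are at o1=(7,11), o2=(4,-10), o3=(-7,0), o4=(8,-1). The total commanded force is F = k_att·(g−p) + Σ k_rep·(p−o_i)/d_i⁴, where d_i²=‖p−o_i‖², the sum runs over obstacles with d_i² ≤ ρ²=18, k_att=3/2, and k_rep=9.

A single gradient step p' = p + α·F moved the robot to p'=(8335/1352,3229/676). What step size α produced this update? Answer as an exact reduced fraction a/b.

α = 1/4

F_att = 3/2·(g−p) = 3/2·(-13,10) = (-19.5000,15.0000)
o1: d²=116 > ρ²=18 → inactive
o2: d²=170 > ρ²=18 → inactive
o3: d²=325 > ρ²=18 → inactive
o4: d²=13 ≤ ρ²=18; F_rep = 9·(3,2)/13² = (0.1598,0.1065)
F = F_att + ΣF_rep = (-19.3402,15.1065)
Δp = p'−p = (-4.8351,3.7766); α = Δx/Fx = (-6537/1352) / (-6537/338) = 1/4
check: Δy/Fy = (2553/676) / (2553/169) = 1/4 ✓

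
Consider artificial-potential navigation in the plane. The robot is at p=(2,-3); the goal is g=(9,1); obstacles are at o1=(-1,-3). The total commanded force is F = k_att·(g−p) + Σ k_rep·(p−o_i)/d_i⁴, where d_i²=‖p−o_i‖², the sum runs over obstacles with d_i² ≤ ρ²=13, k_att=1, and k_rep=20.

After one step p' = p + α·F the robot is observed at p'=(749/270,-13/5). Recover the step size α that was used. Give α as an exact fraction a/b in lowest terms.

α = 1/10

F_att = 1·(g−p) = 1·(7,4) = (7.0000,4.0000)
o1: d²=9 ≤ ρ²=13; F_rep = 20·(3,0)/9² = (0.7407,0.0000)
F = F_att + ΣF_rep = (7.7407,4.0000)
Δp = p'−p = (0.7741,0.4000); α = Δx/Fx = (209/270) / (209/27) = 1/10
check: Δy/Fy = (2/5) / (4) = 1/10 ✓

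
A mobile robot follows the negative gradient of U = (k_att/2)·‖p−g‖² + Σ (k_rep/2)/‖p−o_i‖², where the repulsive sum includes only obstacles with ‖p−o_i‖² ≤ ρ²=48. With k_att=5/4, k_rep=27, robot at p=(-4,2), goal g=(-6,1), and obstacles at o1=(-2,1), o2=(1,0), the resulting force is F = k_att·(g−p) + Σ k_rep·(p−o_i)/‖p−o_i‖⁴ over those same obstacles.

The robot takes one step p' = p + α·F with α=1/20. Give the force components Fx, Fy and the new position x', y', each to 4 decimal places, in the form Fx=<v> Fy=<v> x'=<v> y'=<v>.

F_att = 5/4·(g−p) = 5/4·(-2,-1) = (-2.5000,-1.2500)
o1: d²=5 ≤ ρ²=48; F_rep = 27·(-2,1)/5² = (-2.1600,1.0800)
o2: d²=29 ≤ ρ²=48; F_rep = 27·(-5,2)/29² = (-0.1605,0.0642)
F = F_att + ΣF_rep = (-4.8205,-0.1058)
p' = p + 1/20·F = (-4.2410,1.9947)

Fx=-4.8205 Fy=-0.1058 x'=-4.2410 y'=1.9947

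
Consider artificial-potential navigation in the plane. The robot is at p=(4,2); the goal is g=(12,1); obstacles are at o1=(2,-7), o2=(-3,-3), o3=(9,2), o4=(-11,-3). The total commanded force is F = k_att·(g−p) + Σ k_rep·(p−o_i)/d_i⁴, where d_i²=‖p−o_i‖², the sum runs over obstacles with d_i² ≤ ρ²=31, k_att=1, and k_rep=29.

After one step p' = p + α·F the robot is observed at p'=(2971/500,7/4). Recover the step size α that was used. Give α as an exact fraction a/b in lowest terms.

α = 1/4

F_att = 1·(g−p) = 1·(8,-1) = (8.0000,-1.0000)
o1: d²=85 > ρ²=31 → inactive
o2: d²=74 > ρ²=31 → inactive
o3: d²=25 ≤ ρ²=31; F_rep = 29·(-5,0)/25² = (-0.2320,0.0000)
o4: d²=250 > ρ²=31 → inactive
F = F_att + ΣF_rep = (7.7680,-1.0000)
Δp = p'−p = (1.9420,-0.2500); α = Δx/Fx = (971/500) / (971/125) = 1/4
check: Δy/Fy = (-1/4) / (-1) = 1/4 ✓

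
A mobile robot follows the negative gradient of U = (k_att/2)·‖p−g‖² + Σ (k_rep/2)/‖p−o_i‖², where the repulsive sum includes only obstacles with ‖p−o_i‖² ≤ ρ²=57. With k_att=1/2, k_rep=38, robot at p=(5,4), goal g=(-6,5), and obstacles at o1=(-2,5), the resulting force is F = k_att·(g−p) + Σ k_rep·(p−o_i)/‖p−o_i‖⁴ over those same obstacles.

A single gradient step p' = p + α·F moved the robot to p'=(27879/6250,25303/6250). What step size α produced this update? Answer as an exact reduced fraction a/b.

α = 1/10

F_att = 1/2·(g−p) = 1/2·(-11,1) = (-5.5000,0.5000)
o1: d²=50 ≤ ρ²=57; F_rep = 38·(7,-1)/50² = (0.1064,-0.0152)
F = F_att + ΣF_rep = (-5.3936,0.4848)
Δp = p'−p = (-0.5394,0.0485); α = Δx/Fx = (-3371/6250) / (-3371/625) = 1/10
check: Δy/Fy = (303/6250) / (303/625) = 1/10 ✓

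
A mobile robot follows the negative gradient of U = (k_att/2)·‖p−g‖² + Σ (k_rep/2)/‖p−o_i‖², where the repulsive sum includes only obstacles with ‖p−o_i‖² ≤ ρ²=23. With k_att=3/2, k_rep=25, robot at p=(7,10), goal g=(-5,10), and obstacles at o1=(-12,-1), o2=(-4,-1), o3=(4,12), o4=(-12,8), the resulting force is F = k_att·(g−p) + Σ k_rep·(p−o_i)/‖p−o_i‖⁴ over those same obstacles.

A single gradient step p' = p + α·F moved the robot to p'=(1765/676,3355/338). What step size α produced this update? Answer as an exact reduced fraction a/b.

α = 1/4

F_att = 3/2·(g−p) = 3/2·(-12,0) = (-18.0000,0.0000)
o1: d²=482 > ρ²=23 → inactive
o2: d²=242 > ρ²=23 → inactive
o3: d²=13 ≤ ρ²=23; F_rep = 25·(3,-2)/13² = (0.4438,-0.2959)
o4: d²=365 > ρ²=23 → inactive
F = F_att + ΣF_rep = (-17.5562,-0.2959)
Δp = p'−p = (-4.3891,-0.0740); α = Δx/Fx = (-2967/676) / (-2967/169) = 1/4
check: Δy/Fy = (-25/338) / (-50/169) = 1/4 ✓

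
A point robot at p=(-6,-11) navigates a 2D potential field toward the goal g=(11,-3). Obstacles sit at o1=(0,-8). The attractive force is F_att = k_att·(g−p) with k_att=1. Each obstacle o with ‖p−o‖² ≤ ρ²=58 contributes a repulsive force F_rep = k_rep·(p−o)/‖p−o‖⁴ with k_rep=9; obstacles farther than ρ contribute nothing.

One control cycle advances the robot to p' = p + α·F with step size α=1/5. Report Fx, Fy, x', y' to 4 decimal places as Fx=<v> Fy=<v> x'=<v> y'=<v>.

F_att = 1·(g−p) = 1·(17,8) = (17.0000,8.0000)
o1: d²=45 ≤ ρ²=58; F_rep = 9·(-6,-3)/45² = (-0.0267,-0.0133)
F = F_att + ΣF_rep = (16.9733,7.9867)
p' = p + 1/5·F = (-2.6053,-9.4027)

Fx=16.9733 Fy=7.9867 x'=-2.6053 y'=-9.4027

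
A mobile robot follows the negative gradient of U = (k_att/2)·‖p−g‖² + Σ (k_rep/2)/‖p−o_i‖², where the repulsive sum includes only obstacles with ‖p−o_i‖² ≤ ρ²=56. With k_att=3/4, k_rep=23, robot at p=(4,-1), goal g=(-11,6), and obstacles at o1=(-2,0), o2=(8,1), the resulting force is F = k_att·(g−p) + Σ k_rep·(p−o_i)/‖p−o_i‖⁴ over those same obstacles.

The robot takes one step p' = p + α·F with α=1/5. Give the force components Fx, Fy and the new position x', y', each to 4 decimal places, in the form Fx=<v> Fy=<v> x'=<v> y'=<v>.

F_att = 3/4·(g−p) = 3/4·(-15,7) = (-11.2500,5.2500)
o1: d²=37 ≤ ρ²=56; F_rep = 23·(6,-1)/37² = (0.1008,-0.0168)
o2: d²=20 ≤ ρ²=56; F_rep = 23·(-4,-2)/20² = (-0.2300,-0.1150)
F = F_att + ΣF_rep = (-11.3792,5.1182)
p' = p + 1/5·F = (1.7242,0.0236)

Fx=-11.3792 Fy=5.1182 x'=1.7242 y'=0.0236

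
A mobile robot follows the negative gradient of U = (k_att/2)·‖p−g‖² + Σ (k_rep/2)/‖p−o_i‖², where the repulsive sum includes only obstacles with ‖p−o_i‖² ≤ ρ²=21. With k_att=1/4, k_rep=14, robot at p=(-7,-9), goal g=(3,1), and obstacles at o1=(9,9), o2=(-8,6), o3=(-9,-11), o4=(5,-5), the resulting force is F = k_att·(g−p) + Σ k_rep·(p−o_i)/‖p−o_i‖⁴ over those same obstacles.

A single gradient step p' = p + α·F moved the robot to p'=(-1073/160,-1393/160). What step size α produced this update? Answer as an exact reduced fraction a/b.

F_att = 1/4·(g−p) = 1/4·(10,10) = (2.5000,2.5000)
o1: d²=580 > ρ²=21 → inactive
o2: d²=226 > ρ²=21 → inactive
o3: d²=8 ≤ ρ²=21; F_rep = 14·(2,2)/8² = (0.4375,0.4375)
o4: d²=160 > ρ²=21 → inactive
F = F_att + ΣF_rep = (2.9375,2.9375)
Δp = p'−p = (0.2938,0.2938); α = Δx/Fx = (47/160) / (47/16) = 1/10
check: Δy/Fy = (47/160) / (47/16) = 1/10 ✓

α = 1/10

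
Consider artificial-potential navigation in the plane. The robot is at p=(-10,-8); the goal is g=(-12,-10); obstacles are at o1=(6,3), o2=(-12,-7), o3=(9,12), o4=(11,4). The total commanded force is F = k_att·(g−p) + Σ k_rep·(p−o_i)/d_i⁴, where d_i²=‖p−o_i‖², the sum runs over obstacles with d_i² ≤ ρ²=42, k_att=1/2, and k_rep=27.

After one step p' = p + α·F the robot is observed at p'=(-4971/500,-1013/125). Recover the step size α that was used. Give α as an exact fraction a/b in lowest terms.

F_att = 1/2·(g−p) = 1/2·(-2,-2) = (-1.0000,-1.0000)
o1: d²=377 > ρ²=42 → inactive
o2: d²=5 ≤ ρ²=42; F_rep = 27·(2,-1)/5² = (2.1600,-1.0800)
o3: d²=761 > ρ²=42 → inactive
o4: d²=585 > ρ²=42 → inactive
F = F_att + ΣF_rep = (1.1600,-2.0800)
Δp = p'−p = (0.0580,-0.1040); α = Δx/Fx = (29/500) / (29/25) = 1/20
check: Δy/Fy = (-13/125) / (-52/25) = 1/20 ✓

α = 1/20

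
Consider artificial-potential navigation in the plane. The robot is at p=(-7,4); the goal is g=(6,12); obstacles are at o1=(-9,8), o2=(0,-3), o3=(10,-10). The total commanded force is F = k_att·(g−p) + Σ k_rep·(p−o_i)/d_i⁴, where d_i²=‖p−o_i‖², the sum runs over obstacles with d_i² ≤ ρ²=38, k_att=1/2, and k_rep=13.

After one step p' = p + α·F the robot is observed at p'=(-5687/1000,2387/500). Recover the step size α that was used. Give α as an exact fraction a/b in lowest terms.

F_att = 1/2·(g−p) = 1/2·(13,8) = (6.5000,4.0000)
o1: d²=20 ≤ ρ²=38; F_rep = 13·(2,-4)/20² = (0.0650,-0.1300)
o2: d²=98 > ρ²=38 → inactive
o3: d²=485 > ρ²=38 → inactive
F = F_att + ΣF_rep = (6.5650,3.8700)
Δp = p'−p = (1.3130,0.7740); α = Δx/Fx = (1313/1000) / (1313/200) = 1/5
check: Δy/Fy = (387/500) / (387/100) = 1/5 ✓

α = 1/5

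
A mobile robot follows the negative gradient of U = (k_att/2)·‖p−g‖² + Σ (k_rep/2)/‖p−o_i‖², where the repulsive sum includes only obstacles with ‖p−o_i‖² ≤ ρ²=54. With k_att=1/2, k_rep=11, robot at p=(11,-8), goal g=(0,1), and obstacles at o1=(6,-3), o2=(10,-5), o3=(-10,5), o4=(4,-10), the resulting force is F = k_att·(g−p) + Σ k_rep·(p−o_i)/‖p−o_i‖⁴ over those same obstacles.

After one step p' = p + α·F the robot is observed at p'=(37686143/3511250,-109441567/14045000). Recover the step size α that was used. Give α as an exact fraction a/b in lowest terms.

F_att = 1/2·(g−p) = 1/2·(-11,9) = (-5.5000,4.5000)
o1: d²=50 ≤ ρ²=54; F_rep = 11·(5,-5)/50² = (0.0220,-0.0220)
o2: d²=10 ≤ ρ²=54; F_rep = 11·(1,-3)/10² = (0.1100,-0.3300)
o3: d²=610 > ρ²=54 → inactive
o4: d²=53 ≤ ρ²=54; F_rep = 11·(7,2)/53² = (0.0274,0.0078)
F = F_att + ΣF_rep = (-5.3406,4.1558)
Δp = p'−p = (-0.2670,0.2078); α = Δx/Fx = (-937607/3511250) / (-1875214/351125) = 1/20
check: Δy/Fy = (2918433/14045000) / (2918433/702250) = 1/20 ✓

α = 1/20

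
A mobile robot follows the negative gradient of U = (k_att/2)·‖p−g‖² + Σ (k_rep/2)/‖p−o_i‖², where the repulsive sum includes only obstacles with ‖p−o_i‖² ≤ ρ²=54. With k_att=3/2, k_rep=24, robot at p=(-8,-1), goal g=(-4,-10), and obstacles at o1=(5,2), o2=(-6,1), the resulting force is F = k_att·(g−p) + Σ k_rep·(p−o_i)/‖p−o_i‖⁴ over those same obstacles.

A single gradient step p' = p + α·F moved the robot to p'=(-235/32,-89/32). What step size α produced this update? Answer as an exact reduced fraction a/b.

α = 1/8

F_att = 3/2·(g−p) = 3/2·(4,-9) = (6.0000,-13.5000)
o1: d²=178 > ρ²=54 → inactive
o2: d²=8 ≤ ρ²=54; F_rep = 24·(-2,-2)/8² = (-0.7500,-0.7500)
F = F_att + ΣF_rep = (5.2500,-14.2500)
Δp = p'−p = (0.6562,-1.7812); α = Δx/Fx = (21/32) / (21/4) = 1/8
check: Δy/Fy = (-57/32) / (-57/4) = 1/8 ✓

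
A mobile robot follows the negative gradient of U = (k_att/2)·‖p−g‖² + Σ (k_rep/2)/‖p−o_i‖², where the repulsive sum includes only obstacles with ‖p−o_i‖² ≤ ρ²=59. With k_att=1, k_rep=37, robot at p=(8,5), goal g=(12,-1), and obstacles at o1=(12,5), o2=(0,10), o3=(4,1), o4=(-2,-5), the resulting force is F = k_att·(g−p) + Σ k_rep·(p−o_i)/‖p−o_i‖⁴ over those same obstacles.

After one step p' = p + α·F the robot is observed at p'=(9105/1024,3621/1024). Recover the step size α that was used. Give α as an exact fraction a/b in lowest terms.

F_att = 1·(g−p) = 1·(4,-6) = (4.0000,-6.0000)
o1: d²=16 ≤ ρ²=59; F_rep = 37·(-4,0)/16² = (-0.5781,0.0000)
o2: d²=89 > ρ²=59 → inactive
o3: d²=32 ≤ ρ²=59; F_rep = 37·(4,4)/32² = (0.1445,0.1445)
o4: d²=200 > ρ²=59 → inactive
F = F_att + ΣF_rep = (3.5664,-5.8555)
Δp = p'−p = (0.8916,-1.4639); α = Δx/Fx = (913/1024) / (913/256) = 1/4
check: Δy/Fy = (-1499/1024) / (-1499/256) = 1/4 ✓

α = 1/4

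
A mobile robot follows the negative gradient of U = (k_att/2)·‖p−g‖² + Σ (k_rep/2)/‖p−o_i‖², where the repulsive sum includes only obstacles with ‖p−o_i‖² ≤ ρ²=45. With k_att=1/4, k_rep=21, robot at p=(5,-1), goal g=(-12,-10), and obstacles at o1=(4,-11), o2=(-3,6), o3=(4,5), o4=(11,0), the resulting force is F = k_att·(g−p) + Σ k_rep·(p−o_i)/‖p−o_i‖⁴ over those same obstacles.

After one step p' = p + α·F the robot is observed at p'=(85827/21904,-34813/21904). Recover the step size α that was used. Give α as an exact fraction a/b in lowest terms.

α = 1/4

F_att = 1/4·(g−p) = 1/4·(-17,-9) = (-4.2500,-2.2500)
o1: d²=101 > ρ²=45 → inactive
o2: d²=113 > ρ²=45 → inactive
o3: d²=37 ≤ ρ²=45; F_rep = 21·(1,-6)/37² = (0.0153,-0.0920)
o4: d²=37 ≤ ρ²=45; F_rep = 21·(-6,-1)/37² = (-0.0920,-0.0153)
F = F_att + ΣF_rep = (-4.3267,-2.3574)
Δp = p'−p = (-1.0817,-0.5893); α = Δx/Fx = (-23693/21904) / (-23693/5476) = 1/4
check: Δy/Fy = (-12909/21904) / (-12909/5476) = 1/4 ✓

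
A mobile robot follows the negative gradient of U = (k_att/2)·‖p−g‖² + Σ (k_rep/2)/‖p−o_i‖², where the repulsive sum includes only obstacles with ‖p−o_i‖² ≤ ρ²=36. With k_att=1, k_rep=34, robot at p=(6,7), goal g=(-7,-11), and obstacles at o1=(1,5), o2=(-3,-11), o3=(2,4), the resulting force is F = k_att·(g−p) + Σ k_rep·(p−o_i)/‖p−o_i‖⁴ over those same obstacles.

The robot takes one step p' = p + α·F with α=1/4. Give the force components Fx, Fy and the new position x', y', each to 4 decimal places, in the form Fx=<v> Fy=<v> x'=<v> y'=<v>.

F_att = 1·(g−p) = 1·(-13,-18) = (-13.0000,-18.0000)
o1: d²=29 ≤ ρ²=36; F_rep = 34·(5,2)/29² = (0.2021,0.0809)
o2: d²=405 > ρ²=36 → inactive
o3: d²=25 ≤ ρ²=36; F_rep = 34·(4,3)/25² = (0.2176,0.1632)
F = F_att + ΣF_rep = (-12.5803,-17.7559)
p' = p + 1/4·F = (2.8549,2.5610)

Fx=-12.5803 Fy=-17.7559 x'=2.8549 y'=2.5610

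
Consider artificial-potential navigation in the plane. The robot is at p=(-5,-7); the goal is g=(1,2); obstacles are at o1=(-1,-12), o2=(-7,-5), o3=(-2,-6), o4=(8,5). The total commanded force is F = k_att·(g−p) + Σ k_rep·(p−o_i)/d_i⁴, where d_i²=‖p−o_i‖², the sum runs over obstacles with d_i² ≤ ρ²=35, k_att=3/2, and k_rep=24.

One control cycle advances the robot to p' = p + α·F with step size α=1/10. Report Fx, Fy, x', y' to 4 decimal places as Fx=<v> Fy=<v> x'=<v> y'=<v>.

F_att = 3/2·(g−p) = 3/2·(6,9) = (9.0000,13.5000)
o1: d²=41 > ρ²=35 → inactive
o2: d²=8 ≤ ρ²=35; F_rep = 24·(2,-2)/8² = (0.7500,-0.7500)
o3: d²=10 ≤ ρ²=35; F_rep = 24·(-3,-1)/10² = (-0.7200,-0.2400)
o4: d²=313 > ρ²=35 → inactive
F = F_att + ΣF_rep = (9.0300,12.5100)
p' = p + 1/10·F = (-4.0970,-5.7490)

Fx=9.0300 Fy=12.5100 x'=-4.0970 y'=-5.7490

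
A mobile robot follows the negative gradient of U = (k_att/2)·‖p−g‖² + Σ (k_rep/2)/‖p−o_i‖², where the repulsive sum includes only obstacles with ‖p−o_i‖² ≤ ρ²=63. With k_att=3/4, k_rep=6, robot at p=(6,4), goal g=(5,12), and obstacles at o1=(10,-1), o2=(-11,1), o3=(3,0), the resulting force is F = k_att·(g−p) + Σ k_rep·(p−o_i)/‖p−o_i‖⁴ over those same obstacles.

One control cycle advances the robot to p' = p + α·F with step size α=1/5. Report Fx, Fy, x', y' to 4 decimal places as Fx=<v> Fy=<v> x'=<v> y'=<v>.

F_att = 3/4·(g−p) = 3/4·(-1,8) = (-0.7500,6.0000)
o1: d²=41 ≤ ρ²=63; F_rep = 6·(-4,5)/41² = (-0.0143,0.0178)
o2: d²=298 > ρ²=63 → inactive
o3: d²=25 ≤ ρ²=63; F_rep = 6·(3,4)/25² = (0.0288,0.0384)
F = F_att + ΣF_rep = (-0.7355,6.0562)
p' = p + 1/5·F = (5.8529,5.2112)

Fx=-0.7355 Fy=6.0562 x'=5.8529 y'=5.2112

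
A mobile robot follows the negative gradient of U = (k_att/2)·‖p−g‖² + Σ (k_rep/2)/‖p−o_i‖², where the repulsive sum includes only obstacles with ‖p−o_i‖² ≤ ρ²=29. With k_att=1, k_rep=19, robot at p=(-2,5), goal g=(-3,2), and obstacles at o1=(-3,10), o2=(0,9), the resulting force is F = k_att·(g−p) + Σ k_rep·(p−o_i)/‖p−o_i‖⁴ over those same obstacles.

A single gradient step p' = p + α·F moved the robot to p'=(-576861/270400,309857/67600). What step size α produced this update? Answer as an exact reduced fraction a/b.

α = 1/8

F_att = 1·(g−p) = 1·(-1,-3) = (-1.0000,-3.0000)
o1: d²=26 ≤ ρ²=29; F_rep = 19·(1,-5)/26² = (0.0281,-0.1405)
o2: d²=20 ≤ ρ²=29; F_rep = 19·(-2,-4)/20² = (-0.0950,-0.1900)
F = F_att + ΣF_rep = (-1.0669,-3.3305)
Δp = p'−p = (-0.1334,-0.4163); α = Δx/Fx = (-36061/270400) / (-36061/33800) = 1/8
check: Δy/Fy = (-28143/67600) / (-28143/8450) = 1/8 ✓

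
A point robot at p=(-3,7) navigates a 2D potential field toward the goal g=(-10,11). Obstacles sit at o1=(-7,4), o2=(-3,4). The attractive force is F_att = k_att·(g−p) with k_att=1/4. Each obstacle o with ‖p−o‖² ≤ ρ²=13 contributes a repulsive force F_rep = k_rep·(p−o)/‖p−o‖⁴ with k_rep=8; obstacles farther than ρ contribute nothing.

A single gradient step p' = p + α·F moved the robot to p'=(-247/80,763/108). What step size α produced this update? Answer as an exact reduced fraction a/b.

F_att = 1/4·(g−p) = 1/4·(-7,4) = (-1.7500,1.0000)
o1: d²=25 > ρ²=13 → inactive
o2: d²=9 ≤ ρ²=13; F_rep = 8·(0,3)/9² = (0.0000,0.2963)
F = F_att + ΣF_rep = (-1.7500,1.2963)
Δp = p'−p = (-0.0875,0.0648); α = Δx/Fx = (-7/80) / (-7/4) = 1/20
check: Δy/Fy = (7/108) / (35/27) = 1/20 ✓

α = 1/20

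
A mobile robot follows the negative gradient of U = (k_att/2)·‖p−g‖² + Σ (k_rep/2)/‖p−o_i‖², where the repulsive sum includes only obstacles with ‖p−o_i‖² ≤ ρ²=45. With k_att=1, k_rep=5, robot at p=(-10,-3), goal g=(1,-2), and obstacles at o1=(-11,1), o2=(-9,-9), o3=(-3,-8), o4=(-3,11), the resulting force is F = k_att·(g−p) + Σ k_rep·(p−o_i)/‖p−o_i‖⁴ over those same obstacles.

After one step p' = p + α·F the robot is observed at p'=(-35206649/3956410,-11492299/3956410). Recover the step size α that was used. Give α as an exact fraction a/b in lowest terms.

α = 1/10

F_att = 1·(g−p) = 1·(11,1) = (11.0000,1.0000)
o1: d²=17 ≤ ρ²=45; F_rep = 5·(1,-4)/17² = (0.0173,-0.0692)
o2: d²=37 ≤ ρ²=45; F_rep = 5·(-1,6)/37² = (-0.0037,0.0219)
o3: d²=74 > ρ²=45 → inactive
o4: d²=245 > ρ²=45 → inactive
F = F_att + ΣF_rep = (11.0136,0.9527)
Δp = p'−p = (1.1014,0.0953); α = Δx/Fx = (4357451/3956410) / (4357451/395641) = 1/10
check: Δy/Fy = (376931/3956410) / (376931/395641) = 1/10 ✓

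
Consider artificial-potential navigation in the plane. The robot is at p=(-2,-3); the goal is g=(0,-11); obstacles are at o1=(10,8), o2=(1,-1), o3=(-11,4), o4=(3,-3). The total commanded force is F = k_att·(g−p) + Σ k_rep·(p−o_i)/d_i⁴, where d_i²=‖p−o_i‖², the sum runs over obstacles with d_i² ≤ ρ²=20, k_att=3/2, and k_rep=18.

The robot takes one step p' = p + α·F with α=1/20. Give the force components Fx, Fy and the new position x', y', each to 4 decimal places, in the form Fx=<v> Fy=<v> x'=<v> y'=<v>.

F_att = 3/2·(g−p) = 3/2·(2,-8) = (3.0000,-12.0000)
o1: d²=265 > ρ²=20 → inactive
o2: d²=13 ≤ ρ²=20; F_rep = 18·(-3,-2)/13² = (-0.3195,-0.2130)
o3: d²=130 > ρ²=20 → inactive
o4: d²=25 > ρ²=20 → inactive
F = F_att + ΣF_rep = (2.6805,-12.2130)
p' = p + 1/20·F = (-1.8660,-3.6107)

Fx=2.6805 Fy=-12.2130 x'=-1.8660 y'=-3.6107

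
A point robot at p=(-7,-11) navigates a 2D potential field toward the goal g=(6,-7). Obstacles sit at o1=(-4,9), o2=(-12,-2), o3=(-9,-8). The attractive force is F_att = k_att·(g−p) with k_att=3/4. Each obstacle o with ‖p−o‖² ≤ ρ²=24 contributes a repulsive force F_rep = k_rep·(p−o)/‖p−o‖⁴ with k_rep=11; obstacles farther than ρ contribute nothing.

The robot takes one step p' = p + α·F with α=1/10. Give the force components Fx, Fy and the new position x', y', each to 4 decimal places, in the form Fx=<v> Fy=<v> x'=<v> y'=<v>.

Fx=9.8802 Fy=2.8047 x'=-6.0120 y'=-10.7195

F_att = 3/4·(g−p) = 3/4·(13,4) = (9.7500,3.0000)
o1: d²=409 > ρ²=24 → inactive
o2: d²=106 > ρ²=24 → inactive
o3: d²=13 ≤ ρ²=24; F_rep = 11·(2,-3)/13² = (0.1302,-0.1953)
F = F_att + ΣF_rep = (9.8802,2.8047)
p' = p + 1/10·F = (-6.0120,-10.7195)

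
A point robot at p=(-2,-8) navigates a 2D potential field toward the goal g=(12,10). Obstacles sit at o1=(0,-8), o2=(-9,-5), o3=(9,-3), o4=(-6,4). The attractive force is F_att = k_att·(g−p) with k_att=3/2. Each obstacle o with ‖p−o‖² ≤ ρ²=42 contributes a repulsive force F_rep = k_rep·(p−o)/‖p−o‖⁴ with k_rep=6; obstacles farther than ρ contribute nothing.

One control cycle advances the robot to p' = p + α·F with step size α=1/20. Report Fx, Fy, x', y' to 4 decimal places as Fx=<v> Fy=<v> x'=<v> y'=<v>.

F_att = 3/2·(g−p) = 3/2·(14,18) = (21.0000,27.0000)
o1: d²=4 ≤ ρ²=42; F_rep = 6·(-2,0)/4² = (-0.7500,0.0000)
o2: d²=58 > ρ²=42 → inactive
o3: d²=146 > ρ²=42 → inactive
o4: d²=160 > ρ²=42 → inactive
F = F_att + ΣF_rep = (20.2500,27.0000)
p' = p + 1/20·F = (-0.9875,-6.6500)

Fx=20.2500 Fy=27.0000 x'=-0.9875 y'=-6.6500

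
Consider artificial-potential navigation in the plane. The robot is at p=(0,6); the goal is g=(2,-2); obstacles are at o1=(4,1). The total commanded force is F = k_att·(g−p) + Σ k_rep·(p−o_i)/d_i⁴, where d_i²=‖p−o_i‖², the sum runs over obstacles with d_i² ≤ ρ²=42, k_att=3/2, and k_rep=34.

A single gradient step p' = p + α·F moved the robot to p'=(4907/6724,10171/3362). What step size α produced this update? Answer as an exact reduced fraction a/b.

α = 1/4

F_att = 3/2·(g−p) = 3/2·(2,-8) = (3.0000,-12.0000)
o1: d²=41 ≤ ρ²=42; F_rep = 34·(-4,5)/41² = (-0.0809,0.1011)
F = F_att + ΣF_rep = (2.9191,-11.8989)
Δp = p'−p = (0.7298,-2.9747); α = Δx/Fx = (4907/6724) / (4907/1681) = 1/4
check: Δy/Fy = (-10001/3362) / (-20002/1681) = 1/4 ✓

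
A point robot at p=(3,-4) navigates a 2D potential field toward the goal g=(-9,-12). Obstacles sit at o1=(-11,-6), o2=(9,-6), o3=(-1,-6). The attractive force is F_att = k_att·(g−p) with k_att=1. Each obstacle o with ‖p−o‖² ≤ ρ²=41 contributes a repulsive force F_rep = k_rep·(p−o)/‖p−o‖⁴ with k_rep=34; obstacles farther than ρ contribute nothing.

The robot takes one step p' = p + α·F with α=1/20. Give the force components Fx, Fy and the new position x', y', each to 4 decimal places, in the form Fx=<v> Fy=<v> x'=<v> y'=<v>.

Fx=-11.7875 Fy=-7.7875 x'=2.4106 y'=-4.3894

F_att = 1·(g−p) = 1·(-12,-8) = (-12.0000,-8.0000)
o1: d²=200 > ρ²=41 → inactive
o2: d²=40 ≤ ρ²=41; F_rep = 34·(-6,2)/40² = (-0.1275,0.0425)
o3: d²=20 ≤ ρ²=41; F_rep = 34·(4,2)/20² = (0.3400,0.1700)
F = F_att + ΣF_rep = (-11.7875,-7.7875)
p' = p + 1/20·F = (2.4106,-4.3894)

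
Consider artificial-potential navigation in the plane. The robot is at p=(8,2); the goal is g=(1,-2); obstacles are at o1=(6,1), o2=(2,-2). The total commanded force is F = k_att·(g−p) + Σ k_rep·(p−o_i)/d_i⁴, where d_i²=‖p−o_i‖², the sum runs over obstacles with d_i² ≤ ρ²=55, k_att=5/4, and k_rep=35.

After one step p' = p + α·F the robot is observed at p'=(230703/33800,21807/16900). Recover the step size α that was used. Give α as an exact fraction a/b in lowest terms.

α = 1/5

F_att = 5/4·(g−p) = 5/4·(-7,-4) = (-8.7500,-5.0000)
o1: d²=5 ≤ ρ²=55; F_rep = 35·(2,1)/5² = (2.8000,1.4000)
o2: d²=52 ≤ ρ²=55; F_rep = 35·(6,4)/52² = (0.0777,0.0518)
F = F_att + ΣF_rep = (-5.8723,-3.5482)
Δp = p'−p = (-1.1745,-0.7096); α = Δx/Fx = (-39697/33800) / (-39697/6760) = 1/5
check: Δy/Fy = (-11993/16900) / (-11993/3380) = 1/5 ✓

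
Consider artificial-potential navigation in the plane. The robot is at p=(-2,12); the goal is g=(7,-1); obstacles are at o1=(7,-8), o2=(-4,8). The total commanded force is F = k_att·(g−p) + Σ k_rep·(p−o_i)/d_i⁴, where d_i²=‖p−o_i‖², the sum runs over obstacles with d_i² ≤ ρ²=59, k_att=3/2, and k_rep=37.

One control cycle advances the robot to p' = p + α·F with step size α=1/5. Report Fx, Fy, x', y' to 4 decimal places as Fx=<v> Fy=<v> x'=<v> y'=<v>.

Fx=13.6850 Fy=-19.1300 x'=0.7370 y'=8.1740

F_att = 3/2·(g−p) = 3/2·(9,-13) = (13.5000,-19.5000)
o1: d²=481 > ρ²=59 → inactive
o2: d²=20 ≤ ρ²=59; F_rep = 37·(2,4)/20² = (0.1850,0.3700)
F = F_att + ΣF_rep = (13.6850,-19.1300)
p' = p + 1/5·F = (0.7370,8.1740)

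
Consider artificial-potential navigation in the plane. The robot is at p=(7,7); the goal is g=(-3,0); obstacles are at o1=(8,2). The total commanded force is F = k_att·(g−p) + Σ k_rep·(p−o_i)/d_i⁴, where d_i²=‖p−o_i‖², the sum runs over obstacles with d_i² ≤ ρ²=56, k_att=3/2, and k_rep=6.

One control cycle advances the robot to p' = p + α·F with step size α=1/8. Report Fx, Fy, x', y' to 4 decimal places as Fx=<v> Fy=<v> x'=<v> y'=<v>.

F_att = 3/2·(g−p) = 3/2·(-10,-7) = (-15.0000,-10.5000)
o1: d²=26 ≤ ρ²=56; F_rep = 6·(-1,5)/26² = (-0.0089,0.0444)
F = F_att + ΣF_rep = (-15.0089,-10.4556)
p' = p + 1/8·F = (5.1239,5.6930)

Fx=-15.0089 Fy=-10.4556 x'=5.1239 y'=5.6930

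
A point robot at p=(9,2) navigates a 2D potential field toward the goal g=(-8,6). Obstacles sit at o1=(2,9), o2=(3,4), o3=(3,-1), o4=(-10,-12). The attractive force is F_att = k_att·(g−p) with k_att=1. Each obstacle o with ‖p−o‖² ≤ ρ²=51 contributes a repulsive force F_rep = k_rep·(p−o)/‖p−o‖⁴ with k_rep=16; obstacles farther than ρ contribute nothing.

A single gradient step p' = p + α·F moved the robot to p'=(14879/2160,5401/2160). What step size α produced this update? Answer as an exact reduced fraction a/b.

α = 1/8

F_att = 1·(g−p) = 1·(-17,4) = (-17.0000,4.0000)
o1: d²=98 > ρ²=51 → inactive
o2: d²=40 ≤ ρ²=51; F_rep = 16·(6,-2)/40² = (0.0600,-0.0200)
o3: d²=45 ≤ ρ²=51; F_rep = 16·(6,3)/45² = (0.0474,0.0237)
o4: d²=557 > ρ²=51 → inactive
F = F_att + ΣF_rep = (-16.8926,4.0037)
Δp = p'−p = (-2.1116,0.5005); α = Δx/Fx = (-4561/2160) / (-4561/270) = 1/8
check: Δy/Fy = (1081/2160) / (1081/270) = 1/8 ✓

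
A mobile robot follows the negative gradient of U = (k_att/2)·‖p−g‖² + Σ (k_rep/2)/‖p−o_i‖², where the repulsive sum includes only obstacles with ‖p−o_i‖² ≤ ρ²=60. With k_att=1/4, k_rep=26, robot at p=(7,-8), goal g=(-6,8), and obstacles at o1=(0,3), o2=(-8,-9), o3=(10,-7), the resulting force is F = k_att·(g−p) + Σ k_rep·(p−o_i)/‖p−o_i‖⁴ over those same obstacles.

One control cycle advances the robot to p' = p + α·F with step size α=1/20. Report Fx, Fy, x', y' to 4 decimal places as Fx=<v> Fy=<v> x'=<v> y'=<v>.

F_att = 1/4·(g−p) = 1/4·(-13,16) = (-3.2500,4.0000)
o1: d²=170 > ρ²=60 → inactive
o2: d²=226 > ρ²=60 → inactive
o3: d²=10 ≤ ρ²=60; F_rep = 26·(-3,-1)/10² = (-0.7800,-0.2600)
F = F_att + ΣF_rep = (-4.0300,3.7400)
p' = p + 1/20·F = (6.7985,-7.8130)

Fx=-4.0300 Fy=3.7400 x'=6.7985 y'=-7.8130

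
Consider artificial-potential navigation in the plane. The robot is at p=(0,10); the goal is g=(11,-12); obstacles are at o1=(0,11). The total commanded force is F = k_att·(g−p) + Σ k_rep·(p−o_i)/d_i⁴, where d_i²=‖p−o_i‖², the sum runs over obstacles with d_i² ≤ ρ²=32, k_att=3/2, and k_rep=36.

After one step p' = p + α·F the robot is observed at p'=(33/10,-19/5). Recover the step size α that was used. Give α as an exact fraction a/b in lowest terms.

F_att = 3/2·(g−p) = 3/2·(11,-22) = (16.5000,-33.0000)
o1: d²=1 ≤ ρ²=32; F_rep = 36·(0,-1)/1² = (0.0000,-36.0000)
F = F_att + ΣF_rep = (16.5000,-69.0000)
Δp = p'−p = (3.3000,-13.8000); α = Δx/Fx = (33/10) / (33/2) = 1/5
check: Δy/Fy = (-69/5) / (-69) = 1/5 ✓

α = 1/5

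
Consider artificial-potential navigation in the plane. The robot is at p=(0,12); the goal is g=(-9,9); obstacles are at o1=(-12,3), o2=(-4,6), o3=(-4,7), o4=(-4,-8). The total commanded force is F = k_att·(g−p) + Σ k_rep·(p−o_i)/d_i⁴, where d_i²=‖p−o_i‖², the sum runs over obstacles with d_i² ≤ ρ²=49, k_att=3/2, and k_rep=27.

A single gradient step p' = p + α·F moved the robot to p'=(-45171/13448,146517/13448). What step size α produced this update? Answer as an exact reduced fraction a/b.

α = 1/4

F_att = 3/2·(g−p) = 3/2·(-9,-3) = (-13.5000,-4.5000)
o1: d²=225 > ρ²=49 → inactive
o2: d²=52 > ρ²=49 → inactive
o3: d²=41 ≤ ρ²=49; F_rep = 27·(4,5)/41² = (0.0642,0.0803)
o4: d²=416 > ρ²=49 → inactive
F = F_att + ΣF_rep = (-13.4358,-4.4197)
Δp = p'−p = (-3.3589,-1.1049); α = Δx/Fx = (-45171/13448) / (-45171/3362) = 1/4
check: Δy/Fy = (-14859/13448) / (-14859/3362) = 1/4 ✓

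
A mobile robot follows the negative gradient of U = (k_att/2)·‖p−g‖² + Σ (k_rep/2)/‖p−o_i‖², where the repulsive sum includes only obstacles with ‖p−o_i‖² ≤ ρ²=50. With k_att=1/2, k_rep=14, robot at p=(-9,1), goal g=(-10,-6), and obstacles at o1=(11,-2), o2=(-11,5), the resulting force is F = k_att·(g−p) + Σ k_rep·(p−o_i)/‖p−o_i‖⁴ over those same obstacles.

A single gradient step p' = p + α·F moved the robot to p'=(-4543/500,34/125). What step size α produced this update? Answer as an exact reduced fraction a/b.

F_att = 1/2·(g−p) = 1/2·(-1,-7) = (-0.5000,-3.5000)
o1: d²=409 > ρ²=50 → inactive
o2: d²=20 ≤ ρ²=50; F_rep = 14·(2,-4)/20² = (0.0700,-0.1400)
F = F_att + ΣF_rep = (-0.4300,-3.6400)
Δp = p'−p = (-0.0860,-0.7280); α = Δx/Fx = (-43/500) / (-43/100) = 1/5
check: Δy/Fy = (-91/125) / (-91/25) = 1/5 ✓

α = 1/5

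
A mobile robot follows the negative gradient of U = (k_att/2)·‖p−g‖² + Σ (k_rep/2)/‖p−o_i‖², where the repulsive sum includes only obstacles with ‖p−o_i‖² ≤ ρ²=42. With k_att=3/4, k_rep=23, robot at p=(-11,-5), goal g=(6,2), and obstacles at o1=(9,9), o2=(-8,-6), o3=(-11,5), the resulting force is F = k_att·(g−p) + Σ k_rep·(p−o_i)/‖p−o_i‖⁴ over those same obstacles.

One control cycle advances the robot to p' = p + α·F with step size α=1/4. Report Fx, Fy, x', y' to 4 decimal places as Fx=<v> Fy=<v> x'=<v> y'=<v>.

F_att = 3/4·(g−p) = 3/4·(17,7) = (12.7500,5.2500)
o1: d²=596 > ρ²=42 → inactive
o2: d²=10 ≤ ρ²=42; F_rep = 23·(-3,1)/10² = (-0.6900,0.2300)
o3: d²=100 > ρ²=42 → inactive
F = F_att + ΣF_rep = (12.0600,5.4800)
p' = p + 1/4·F = (-7.9850,-3.6300)

Fx=12.0600 Fy=5.4800 x'=-7.9850 y'=-3.6300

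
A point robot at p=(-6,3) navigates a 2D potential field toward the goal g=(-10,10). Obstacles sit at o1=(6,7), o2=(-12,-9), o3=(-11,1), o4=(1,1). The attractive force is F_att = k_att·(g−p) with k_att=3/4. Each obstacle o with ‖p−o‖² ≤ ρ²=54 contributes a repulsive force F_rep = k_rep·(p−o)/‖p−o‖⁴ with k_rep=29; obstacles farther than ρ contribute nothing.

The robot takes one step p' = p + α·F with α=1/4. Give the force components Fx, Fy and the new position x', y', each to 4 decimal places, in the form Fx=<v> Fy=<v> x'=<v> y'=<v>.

Fx=-2.8999 Fy=5.3396 x'=-6.7250 y'=4.3349

F_att = 3/4·(g−p) = 3/4·(-4,7) = (-3.0000,5.2500)
o1: d²=160 > ρ²=54 → inactive
o2: d²=180 > ρ²=54 → inactive
o3: d²=29 ≤ ρ²=54; F_rep = 29·(5,2)/29² = (0.1724,0.0690)
o4: d²=53 ≤ ρ²=54; F_rep = 29·(-7,2)/53² = (-0.0723,0.0206)
F = F_att + ΣF_rep = (-2.8999,5.3396)
p' = p + 1/4·F = (-6.7250,4.3349)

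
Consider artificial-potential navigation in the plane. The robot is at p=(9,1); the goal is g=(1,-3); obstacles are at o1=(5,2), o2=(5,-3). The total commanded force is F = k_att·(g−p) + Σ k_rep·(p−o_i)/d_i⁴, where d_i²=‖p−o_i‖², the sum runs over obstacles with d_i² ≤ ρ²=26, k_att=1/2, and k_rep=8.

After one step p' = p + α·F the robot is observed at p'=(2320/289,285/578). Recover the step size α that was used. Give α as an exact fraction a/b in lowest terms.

F_att = 1/2·(g−p) = 1/2·(-8,-4) = (-4.0000,-2.0000)
o1: d²=17 ≤ ρ²=26; F_rep = 8·(4,-1)/17² = (0.1107,-0.0277)
o2: d²=32 > ρ²=26 → inactive
F = F_att + ΣF_rep = (-3.8893,-2.0277)
Δp = p'−p = (-0.9723,-0.5069); α = Δx/Fx = (-281/289) / (-1124/289) = 1/4
check: Δy/Fy = (-293/578) / (-586/289) = 1/4 ✓

α = 1/4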